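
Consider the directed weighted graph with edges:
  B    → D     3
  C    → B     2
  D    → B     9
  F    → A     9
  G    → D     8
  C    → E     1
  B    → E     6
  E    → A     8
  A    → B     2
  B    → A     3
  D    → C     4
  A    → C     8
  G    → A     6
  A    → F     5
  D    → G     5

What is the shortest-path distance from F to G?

19

Paths from F to G:
F - A - B - D - G: 9 + 2 + 3 + 5 = 19
F - A - C - B - D - G: 9 + 8 + 2 + 3 + 5 = 27
The minimum is 19.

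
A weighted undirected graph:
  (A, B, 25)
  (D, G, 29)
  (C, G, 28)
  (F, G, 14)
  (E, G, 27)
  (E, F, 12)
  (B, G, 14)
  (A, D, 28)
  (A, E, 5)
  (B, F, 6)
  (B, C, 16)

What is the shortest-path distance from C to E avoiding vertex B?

Routes from C to E avoiding B:
C → G → D → A → E: 28 + 29 + 28 + 5 = 90
C → G → F → E: 28 + 14 + 12 = 54
C → G → E: 28 + 27 = 55
Best route has total 54.

54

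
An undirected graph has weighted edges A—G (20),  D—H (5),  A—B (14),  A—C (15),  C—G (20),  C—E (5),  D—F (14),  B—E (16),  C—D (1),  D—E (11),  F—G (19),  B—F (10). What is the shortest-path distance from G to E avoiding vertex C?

Candidate routes:
G-F-D-E: 19 + 14 + 11 = 44
G-F-B-E: 19 + 10 + 16 = 45
G-A-B-E: 20 + 14 + 16 = 50
G-A-B-F-D-E: 20 + 14 + 10 + 14 + 11 = 69
Shortest: 44.

44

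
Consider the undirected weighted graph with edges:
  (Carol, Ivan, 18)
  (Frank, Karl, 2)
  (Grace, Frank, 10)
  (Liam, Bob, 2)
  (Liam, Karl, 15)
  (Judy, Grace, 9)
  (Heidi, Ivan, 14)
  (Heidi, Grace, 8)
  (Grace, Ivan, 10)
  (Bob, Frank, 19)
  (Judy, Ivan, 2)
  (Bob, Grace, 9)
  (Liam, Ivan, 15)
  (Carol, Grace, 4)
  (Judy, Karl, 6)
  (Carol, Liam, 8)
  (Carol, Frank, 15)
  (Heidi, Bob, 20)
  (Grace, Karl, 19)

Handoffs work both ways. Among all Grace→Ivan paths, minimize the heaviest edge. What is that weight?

Some routes from Grace to Ivan:
Grace→Judy→Ivan: max(9, 2) = 9
Grace→Frank→Carol→Liam→Karl→Judy→Ivan: max(10, 15, 8, 15, 6, 2) = 15
Grace→Frank→Karl→Judy→Ivan: max(10, 2, 6, 2) = 10
Grace→Ivan: max(10) = 10
Grace→Frank→Carol→Liam→Ivan: max(10, 15, 8, 15) = 15
Grace→Heidi→Ivan: max(8, 14) = 14
Smallest bottleneck: 9.

9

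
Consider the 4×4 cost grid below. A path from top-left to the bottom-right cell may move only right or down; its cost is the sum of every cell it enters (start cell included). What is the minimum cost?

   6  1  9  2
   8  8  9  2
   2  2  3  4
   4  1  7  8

Take [0,0]→[0,1]→[0,2]→[0,3]→[1,3]→[2,3]→[3,3] for a total of 6 + 1 + 9 + 2 + 2 + 4 + 8 = 32.

32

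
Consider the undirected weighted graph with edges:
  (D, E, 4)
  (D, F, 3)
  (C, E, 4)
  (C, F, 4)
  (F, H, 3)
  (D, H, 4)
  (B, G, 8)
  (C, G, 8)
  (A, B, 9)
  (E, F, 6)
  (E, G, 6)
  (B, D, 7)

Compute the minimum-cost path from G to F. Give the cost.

Checking several routes:
G-E-D-F: 6 + 4 + 3 = 13
G-C-F: 8 + 4 = 12
G-E-F: 6 + 6 = 12
The minimum is 12.

12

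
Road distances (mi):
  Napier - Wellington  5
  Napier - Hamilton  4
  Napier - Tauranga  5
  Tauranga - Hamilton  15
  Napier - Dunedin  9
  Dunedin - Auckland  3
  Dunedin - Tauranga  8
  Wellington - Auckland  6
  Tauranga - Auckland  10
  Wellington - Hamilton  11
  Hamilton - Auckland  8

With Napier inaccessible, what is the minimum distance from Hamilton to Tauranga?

15

Routes from Hamilton to Tauranga avoiding Napier:
Hamilton → Tauranga: 15
Hamilton → Wellington → Auckland → Tauranga: 11 + 6 + 10 = 27
Hamilton → Auckland → Dunedin → Tauranga: 8 + 3 + 8 = 19
Hamilton → Auckland → Tauranga: 8 + 10 = 18
Hamilton → Wellington → Auckland → Dunedin → Tauranga: 11 + 6 + 3 + 8 = 28
The minimum is 15 mi.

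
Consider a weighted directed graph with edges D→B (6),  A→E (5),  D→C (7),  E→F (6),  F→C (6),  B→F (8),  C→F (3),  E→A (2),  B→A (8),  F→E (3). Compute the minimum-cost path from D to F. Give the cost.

10

Routes from D to F:
D-B-A-E-F: 6 + 8 + 5 + 6 = 25
D-B-F: 6 + 8 = 14
D-C-F: 7 + 3 = 10
Best route has total 10.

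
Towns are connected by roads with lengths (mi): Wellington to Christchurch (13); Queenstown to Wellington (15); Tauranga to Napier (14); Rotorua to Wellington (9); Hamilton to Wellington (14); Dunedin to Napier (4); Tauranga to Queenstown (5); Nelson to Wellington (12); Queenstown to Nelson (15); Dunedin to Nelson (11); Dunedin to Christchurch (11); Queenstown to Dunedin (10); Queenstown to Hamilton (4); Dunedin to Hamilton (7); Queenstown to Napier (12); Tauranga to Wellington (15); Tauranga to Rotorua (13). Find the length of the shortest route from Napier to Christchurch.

15

Some routes from Napier to Christchurch:
Napier -> Dunedin -> Hamilton -> Wellington -> Christchurch: 4 + 7 + 14 + 13 = 38
Napier -> Queenstown -> Hamilton -> Dunedin -> Christchurch: 12 + 4 + 7 + 11 = 34
Napier -> Queenstown -> Wellington -> Christchurch: 12 + 15 + 13 = 40
Napier -> Dunedin -> Christchurch: 4 + 11 = 15
Napier -> Tauranga -> Queenstown -> Dunedin -> Christchurch: 14 + 5 + 10 + 11 = 40
Napier -> Queenstown -> Dunedin -> Christchurch: 12 + 10 + 11 = 33
The minimum is 15 mi.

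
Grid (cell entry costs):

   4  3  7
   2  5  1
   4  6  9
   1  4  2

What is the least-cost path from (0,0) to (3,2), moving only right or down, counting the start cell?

Best path: (0,0) -> (1,0) -> (2,0) -> (3,0) -> (3,1) -> (3,2)
Cost: 4 + 2 + 4 + 1 + 4 + 2 = 17

17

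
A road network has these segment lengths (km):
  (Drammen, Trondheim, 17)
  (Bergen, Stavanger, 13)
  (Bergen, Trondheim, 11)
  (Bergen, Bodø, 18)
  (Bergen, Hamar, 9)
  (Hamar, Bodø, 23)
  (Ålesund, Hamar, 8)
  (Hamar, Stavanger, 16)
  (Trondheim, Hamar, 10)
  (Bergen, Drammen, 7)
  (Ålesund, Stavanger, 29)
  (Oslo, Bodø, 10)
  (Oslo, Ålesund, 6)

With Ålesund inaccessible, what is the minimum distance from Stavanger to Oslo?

41

A few of the Stavanger→Oslo routes:
Stavanger → Hamar → Trondheim → Bergen → Bodø → Oslo: 16 + 10 + 11 + 18 + 10 = 65
Stavanger → Hamar → Bergen → Bodø → Oslo: 16 + 9 + 18 + 10 = 53
Stavanger → Bergen → Bodø → Oslo: 13 + 18 + 10 = 41
Stavanger → Hamar → Bodø → Oslo: 16 + 23 + 10 = 49
Stavanger → Bergen → Hamar → Bodø → Oslo: 13 + 9 + 23 + 10 = 55
Shortest: 41 km.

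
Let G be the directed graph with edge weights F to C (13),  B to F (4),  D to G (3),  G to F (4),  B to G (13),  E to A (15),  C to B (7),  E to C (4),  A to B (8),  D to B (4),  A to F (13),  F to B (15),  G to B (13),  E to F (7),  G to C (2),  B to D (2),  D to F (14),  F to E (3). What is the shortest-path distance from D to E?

Checking several routes:
D → B → F → E: 4 + 4 + 3 = 11
D → G → F → E: 3 + 4 + 3 = 10
D → F → E: 14 + 3 = 17
The minimum is 10.

10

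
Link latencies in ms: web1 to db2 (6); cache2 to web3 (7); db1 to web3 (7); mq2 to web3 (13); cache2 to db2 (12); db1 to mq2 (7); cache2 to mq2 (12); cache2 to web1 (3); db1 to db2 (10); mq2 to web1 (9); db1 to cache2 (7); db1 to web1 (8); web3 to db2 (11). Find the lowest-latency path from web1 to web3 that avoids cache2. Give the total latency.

15

Comparing a few candidate routes:
web1-db1-web3: 8 + 7 = 15
web1-db2-db1-web3: 6 + 10 + 7 = 23
web1-db2-web3: 6 + 11 = 17
web1-mq2-web3: 9 + 13 = 22
web1-mq2-db1-web3: 9 + 7 + 7 = 23
Best route has total 15 ms.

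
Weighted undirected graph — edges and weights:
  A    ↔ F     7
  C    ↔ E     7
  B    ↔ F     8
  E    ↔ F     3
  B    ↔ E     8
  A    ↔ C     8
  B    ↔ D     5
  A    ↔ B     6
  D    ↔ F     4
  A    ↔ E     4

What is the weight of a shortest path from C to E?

Checking several routes:
C → A → F → E: 8 + 7 + 3 = 18
C → A → B → E: 8 + 6 + 8 = 22
C → E: 7
C → A → E: 8 + 4 = 12
Shortest: 7.

7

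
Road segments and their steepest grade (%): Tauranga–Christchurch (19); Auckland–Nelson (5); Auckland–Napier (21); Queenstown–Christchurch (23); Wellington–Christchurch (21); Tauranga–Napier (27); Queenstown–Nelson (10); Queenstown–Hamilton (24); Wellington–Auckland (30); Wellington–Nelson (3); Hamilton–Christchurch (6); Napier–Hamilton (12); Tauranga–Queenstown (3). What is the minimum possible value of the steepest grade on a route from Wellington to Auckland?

5

Some routes from Wellington to Auckland:
Wellington - Christchurch - Tauranga - Queenstown - Nelson - Auckland: max(21, 19, 3, 10, 5) = 21
Wellington - Christchurch - Queenstown - Nelson - Auckland: max(21, 23, 10, 5) = 23
Wellington - Nelson - Auckland: max(3, 5) = 5
Wellington - Christchurch - Hamilton - Napier - Auckland: max(21, 6, 12, 21) = 21
Wellington - Nelson - Queenstown - Tauranga - Christchurch - Hamilton - Napier - Auckland: max(3, 10, 3, 19, 6, 12, 21) = 21
Wellington - Nelson - Queenstown - Christchurch - Hamilton - Napier - Auckland: max(3, 10, 23, 6, 12, 21) = 23
The minimum achievable maximum is 5%.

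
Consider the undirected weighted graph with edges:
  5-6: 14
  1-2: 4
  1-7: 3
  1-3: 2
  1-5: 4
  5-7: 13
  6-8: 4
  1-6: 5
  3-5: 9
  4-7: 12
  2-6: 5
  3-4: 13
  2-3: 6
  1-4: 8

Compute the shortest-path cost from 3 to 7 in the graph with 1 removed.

22

Candidate routes:
3-2-6-5-7: 6 + 5 + 14 + 13 = 38
3-5-7: 9 + 13 = 22
3-4-7: 13 + 12 = 25
The minimum is 22.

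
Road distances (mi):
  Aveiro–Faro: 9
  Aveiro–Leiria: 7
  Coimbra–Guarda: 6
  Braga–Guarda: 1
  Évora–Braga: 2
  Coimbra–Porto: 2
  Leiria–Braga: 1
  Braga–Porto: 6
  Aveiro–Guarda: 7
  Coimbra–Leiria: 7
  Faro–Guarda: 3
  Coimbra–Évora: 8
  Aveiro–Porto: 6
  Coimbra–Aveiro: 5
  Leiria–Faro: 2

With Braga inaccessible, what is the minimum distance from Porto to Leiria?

A few of the Porto→Leiria routes:
Porto-Coimbra-Aveiro-Leiria: 2 + 5 + 7 = 14
Porto-Coimbra-Guarda-Faro-Leiria: 2 + 6 + 3 + 2 = 13
Porto-Coimbra-Leiria: 2 + 7 = 9
Porto-Aveiro-Leiria: 6 + 7 = 13
Shortest: 9 mi.

9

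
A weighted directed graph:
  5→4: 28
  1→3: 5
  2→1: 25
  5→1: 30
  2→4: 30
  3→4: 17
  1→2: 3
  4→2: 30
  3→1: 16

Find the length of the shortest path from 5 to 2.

Candidate routes:
5 - 4 - 2: 28 + 30 = 58
5 - 1 - 2: 30 + 3 = 33
5 - 1 - 3 - 4 - 2: 30 + 5 + 17 + 30 = 82
The minimum is 33.

33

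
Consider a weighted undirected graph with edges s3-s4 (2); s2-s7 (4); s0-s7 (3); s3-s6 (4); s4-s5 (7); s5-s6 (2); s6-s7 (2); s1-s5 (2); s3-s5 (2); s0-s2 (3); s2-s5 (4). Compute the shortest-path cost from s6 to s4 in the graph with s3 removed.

Routes from s6 to s4 avoiding s3:
s6 → s7 → s2 → s5 → s4: 2 + 4 + 4 + 7 = 17
s6 → s7 → s0 → s2 → s5 → s4: 2 + 3 + 3 + 4 + 7 = 19
s6 → s5 → s4: 2 + 7 = 9
Best route has total 9.

9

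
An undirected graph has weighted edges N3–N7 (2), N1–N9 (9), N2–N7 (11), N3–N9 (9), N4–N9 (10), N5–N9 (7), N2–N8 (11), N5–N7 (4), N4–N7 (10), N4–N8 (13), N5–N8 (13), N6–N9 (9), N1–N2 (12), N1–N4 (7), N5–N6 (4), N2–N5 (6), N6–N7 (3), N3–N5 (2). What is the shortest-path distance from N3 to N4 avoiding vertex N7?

Checking several routes:
N3-N5-N6-N9-N4: 2 + 4 + 9 + 10 = 25
N3-N5-N9-N1-N4: 2 + 7 + 9 + 7 = 25
N3-N9-N1-N4: 9 + 9 + 7 = 25
N3-N9-N4: 9 + 10 = 19
N3-N5-N9-N4: 2 + 7 + 10 = 19
The minimum is 19.

19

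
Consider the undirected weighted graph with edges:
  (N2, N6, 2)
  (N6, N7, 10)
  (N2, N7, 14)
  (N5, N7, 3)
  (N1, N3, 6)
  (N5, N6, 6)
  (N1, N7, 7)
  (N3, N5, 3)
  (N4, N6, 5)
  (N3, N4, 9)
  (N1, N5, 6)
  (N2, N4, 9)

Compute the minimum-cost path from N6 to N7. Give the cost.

A few of the N6→N7 routes:
N6-N5-N7: 6 + 3 = 9
N6-N2-N7: 2 + 14 = 16
N6-N7: 10
The minimum is 9.

9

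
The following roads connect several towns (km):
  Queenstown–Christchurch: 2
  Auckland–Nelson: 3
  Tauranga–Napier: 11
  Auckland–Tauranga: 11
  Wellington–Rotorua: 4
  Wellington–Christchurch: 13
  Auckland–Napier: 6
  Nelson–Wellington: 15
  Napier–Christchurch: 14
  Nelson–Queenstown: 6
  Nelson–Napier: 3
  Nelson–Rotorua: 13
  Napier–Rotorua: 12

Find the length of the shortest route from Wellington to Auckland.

18

A few of the Wellington→Auckland routes:
Wellington → Rotorua → Nelson → Auckland: 4 + 13 + 3 = 20
Wellington → Rotorua → Napier → Auckland: 4 + 12 + 6 = 22
Wellington → Nelson → Auckland: 15 + 3 = 18
Best route has total 18 km.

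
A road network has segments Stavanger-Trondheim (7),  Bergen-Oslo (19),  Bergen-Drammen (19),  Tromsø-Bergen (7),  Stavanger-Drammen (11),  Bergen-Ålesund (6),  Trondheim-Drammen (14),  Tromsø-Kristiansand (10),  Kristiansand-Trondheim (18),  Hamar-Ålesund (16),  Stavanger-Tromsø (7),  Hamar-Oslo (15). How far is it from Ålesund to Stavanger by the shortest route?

20

Comparing a few candidate routes:
Ålesund → Hamar → Oslo → Bergen → Tromsø → Stavanger: 16 + 15 + 19 + 7 + 7 = 64
Ålesund → Bergen → Tromsø → Stavanger: 6 + 7 + 7 = 20
Ålesund → Bergen → Drammen → Trondheim → Stavanger: 6 + 19 + 14 + 7 = 46
Ålesund → Bergen → Tromsø → Kristiansand → Trondheim → Stavanger: 6 + 7 + 10 + 18 + 7 = 48
Ålesund → Bergen → Drammen → Stavanger: 6 + 19 + 11 = 36
Ålesund → Bergen → Tromsø → Kristiansand → Trondheim → Drammen → Stavanger: 6 + 7 + 10 + 18 + 14 + 11 = 66
Shortest: 20.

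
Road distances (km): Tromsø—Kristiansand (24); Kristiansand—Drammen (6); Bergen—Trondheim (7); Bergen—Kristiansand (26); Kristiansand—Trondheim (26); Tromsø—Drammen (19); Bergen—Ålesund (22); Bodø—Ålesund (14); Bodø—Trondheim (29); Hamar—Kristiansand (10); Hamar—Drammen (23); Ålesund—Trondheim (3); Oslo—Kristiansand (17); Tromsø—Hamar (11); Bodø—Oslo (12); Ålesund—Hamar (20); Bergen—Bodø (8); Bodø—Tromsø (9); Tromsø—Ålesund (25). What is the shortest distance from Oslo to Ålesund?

A few of the Oslo→Ålesund routes:
Oslo-Bodø-Bergen-Ålesund: 12 + 8 + 22 = 42
Oslo-Bodø-Bergen-Trondheim-Ålesund: 12 + 8 + 7 + 3 = 30
Oslo-Bodø-Ålesund: 12 + 14 = 26
Oslo-Bodø-Trondheim-Ålesund: 12 + 29 + 3 = 44
The minimum is 26 km.

26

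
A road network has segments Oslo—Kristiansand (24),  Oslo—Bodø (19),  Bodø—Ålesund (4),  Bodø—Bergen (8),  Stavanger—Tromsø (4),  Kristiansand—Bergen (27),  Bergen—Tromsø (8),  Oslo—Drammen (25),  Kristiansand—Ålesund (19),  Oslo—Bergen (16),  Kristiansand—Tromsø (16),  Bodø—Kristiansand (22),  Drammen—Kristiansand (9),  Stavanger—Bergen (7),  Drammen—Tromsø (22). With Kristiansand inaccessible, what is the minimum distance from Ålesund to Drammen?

Routes from Ålesund to Drammen avoiding Kristiansand:
Ålesund -> Bodø -> Bergen -> Tromsø -> Drammen: 4 + 8 + 8 + 22 = 42
Ålesund -> Bodø -> Bergen -> Oslo -> Drammen: 4 + 8 + 16 + 25 = 53
Ålesund -> Bodø -> Oslo -> Drammen: 4 + 19 + 25 = 48
Ålesund -> Bodø -> Bergen -> Stavanger -> Tromsø -> Drammen: 4 + 8 + 7 + 4 + 22 = 45
Ålesund -> Bodø -> Oslo -> Bergen -> Tromsø -> Drammen: 4 + 19 + 16 + 8 + 22 = 69
Ålesund -> Bodø -> Oslo -> Bergen -> Stavanger -> Tromsø -> Drammen: 4 + 19 + 16 + 7 + 4 + 22 = 72
The minimum is 42 km.

42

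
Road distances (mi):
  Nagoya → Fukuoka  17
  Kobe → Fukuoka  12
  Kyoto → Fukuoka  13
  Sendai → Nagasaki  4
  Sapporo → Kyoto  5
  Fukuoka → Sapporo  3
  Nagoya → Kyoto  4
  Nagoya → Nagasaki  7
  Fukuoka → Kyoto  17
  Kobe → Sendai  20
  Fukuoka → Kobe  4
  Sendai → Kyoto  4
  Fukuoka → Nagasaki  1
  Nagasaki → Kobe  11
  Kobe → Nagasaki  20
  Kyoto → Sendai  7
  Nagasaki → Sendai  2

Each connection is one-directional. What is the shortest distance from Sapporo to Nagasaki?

Comparing a few candidate routes:
Sapporo→Kyoto→Fukuoka→Nagasaki: 5 + 13 + 1 = 19
Sapporo→Kyoto→Fukuoka→Kobe→Nagasaki: 5 + 13 + 4 + 20 = 42
Sapporo→Kyoto→Sendai→Nagasaki: 5 + 7 + 4 = 16
The minimum is 16 mi.

16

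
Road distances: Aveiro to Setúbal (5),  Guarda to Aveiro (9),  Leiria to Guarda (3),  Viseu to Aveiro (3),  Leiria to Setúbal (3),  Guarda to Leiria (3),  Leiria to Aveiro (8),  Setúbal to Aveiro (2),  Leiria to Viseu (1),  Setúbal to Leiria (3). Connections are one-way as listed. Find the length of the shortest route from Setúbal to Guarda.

Candidate routes:
Setúbal -> Leiria -> Guarda: 3 + 3 = 6
Best route has total 6.

6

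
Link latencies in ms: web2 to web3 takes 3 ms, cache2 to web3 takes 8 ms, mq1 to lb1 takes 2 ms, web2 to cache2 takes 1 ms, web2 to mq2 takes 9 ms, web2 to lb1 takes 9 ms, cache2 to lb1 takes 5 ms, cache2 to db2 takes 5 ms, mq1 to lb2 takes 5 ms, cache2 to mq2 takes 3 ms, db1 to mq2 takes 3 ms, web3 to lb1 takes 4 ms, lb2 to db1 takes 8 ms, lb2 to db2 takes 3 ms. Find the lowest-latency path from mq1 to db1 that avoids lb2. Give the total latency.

A few of the mq1→db1 routes:
mq1 → lb1 → web3 → web2 → cache2 → mq2 → db1: 2 + 4 + 3 + 1 + 3 + 3 = 16
mq1 → lb1 → web3 → cache2 → mq2 → db1: 2 + 4 + 8 + 3 + 3 = 20
mq1 → lb1 → web2 → cache2 → mq2 → db1: 2 + 9 + 1 + 3 + 3 = 18
mq1 → lb1 → cache2 → mq2 → db1: 2 + 5 + 3 + 3 = 13
mq1 → lb1 → web3 → web2 → mq2 → db1: 2 + 4 + 3 + 9 + 3 = 21
mq1 → lb1 → cache2 → web2 → mq2 → db1: 2 + 5 + 1 + 9 + 3 = 20
Best route has total 13 ms.

13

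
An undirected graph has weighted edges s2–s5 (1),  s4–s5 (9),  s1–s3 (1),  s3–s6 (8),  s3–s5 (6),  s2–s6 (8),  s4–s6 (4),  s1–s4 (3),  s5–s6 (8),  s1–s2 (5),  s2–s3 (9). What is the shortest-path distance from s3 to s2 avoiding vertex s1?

7

Checking several routes:
s3 → s5 → s2: 6 + 1 = 7
s3 → s2: 9
s3 → s6 → s5 → s2: 8 + 8 + 1 = 17
s3 → s6 → s2: 8 + 8 = 16
The minimum is 7.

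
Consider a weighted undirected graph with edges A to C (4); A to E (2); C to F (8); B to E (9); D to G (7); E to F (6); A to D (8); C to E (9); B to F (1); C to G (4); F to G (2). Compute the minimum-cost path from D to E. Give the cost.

A few of the D→E routes:
D-G-F-E: 7 + 2 + 6 = 15
D-G-C-E: 7 + 4 + 9 = 20
D-A-E: 8 + 2 = 10
D-G-F-B-E: 7 + 2 + 1 + 9 = 19
D-G-C-A-E: 7 + 4 + 4 + 2 = 17
D-A-C-E: 8 + 4 + 9 = 21
Shortest: 10.

10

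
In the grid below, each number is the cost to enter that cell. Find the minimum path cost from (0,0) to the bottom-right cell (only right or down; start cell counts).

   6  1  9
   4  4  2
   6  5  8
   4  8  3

24

Path r0c0 -> r0c1 -> r1c1 -> r1c2 -> r2c2 -> r3c2: 6 + 1 + 4 + 2 + 8 + 3 = 24.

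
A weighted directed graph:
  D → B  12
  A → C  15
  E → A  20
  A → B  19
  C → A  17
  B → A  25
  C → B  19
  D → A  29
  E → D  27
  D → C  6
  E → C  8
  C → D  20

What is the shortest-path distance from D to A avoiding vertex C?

29

Routes from D to A avoiding C:
D-A: 29
D-B-A: 12 + 25 = 37
Shortest: 29.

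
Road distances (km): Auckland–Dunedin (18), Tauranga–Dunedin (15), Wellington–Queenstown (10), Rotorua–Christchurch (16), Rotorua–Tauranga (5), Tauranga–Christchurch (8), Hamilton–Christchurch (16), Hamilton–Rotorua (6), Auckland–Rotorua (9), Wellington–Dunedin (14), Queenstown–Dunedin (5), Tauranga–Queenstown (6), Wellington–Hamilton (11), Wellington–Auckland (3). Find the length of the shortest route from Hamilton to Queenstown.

17

Some routes from Hamilton to Queenstown:
Hamilton → Wellington → Queenstown: 11 + 10 = 21
Hamilton → Rotorua → Tauranga → Queenstown: 6 + 5 + 6 = 17
Hamilton → Rotorua → Auckland → Wellington → Queenstown: 6 + 9 + 3 + 10 = 28
Hamilton → Christchurch → Tauranga → Queenstown: 16 + 8 + 6 = 30
Shortest: 17 km.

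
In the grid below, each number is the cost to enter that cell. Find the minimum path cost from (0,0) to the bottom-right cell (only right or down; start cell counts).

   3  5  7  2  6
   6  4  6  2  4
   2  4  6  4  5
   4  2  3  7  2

29

One optimal route is [0,0] → [1,0] → [2,0] → [2,1] → [3,1] → [3,2] → [3,3] → [3,4].
Its cost is 3 + 6 + 2 + 4 + 2 + 3 + 7 + 2 = 29.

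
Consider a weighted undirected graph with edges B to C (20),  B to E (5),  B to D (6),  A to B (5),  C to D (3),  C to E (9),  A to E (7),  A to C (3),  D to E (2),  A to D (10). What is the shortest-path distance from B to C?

Some routes from B to C:
B→E→C: 5 + 9 = 14
B→E→A→C: 5 + 7 + 3 = 15
B→E→D→C: 5 + 2 + 3 = 10
B→A→C: 5 + 3 = 8
B→D→C: 6 + 3 = 9
Best route has total 8.

8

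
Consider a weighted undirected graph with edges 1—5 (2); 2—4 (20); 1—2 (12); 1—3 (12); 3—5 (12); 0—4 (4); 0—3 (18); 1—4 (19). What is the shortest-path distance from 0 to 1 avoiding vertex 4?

30

Candidate routes:
0-3-1: 18 + 12 = 30
0-3-5-1: 18 + 12 + 2 = 32
Shortest: 30.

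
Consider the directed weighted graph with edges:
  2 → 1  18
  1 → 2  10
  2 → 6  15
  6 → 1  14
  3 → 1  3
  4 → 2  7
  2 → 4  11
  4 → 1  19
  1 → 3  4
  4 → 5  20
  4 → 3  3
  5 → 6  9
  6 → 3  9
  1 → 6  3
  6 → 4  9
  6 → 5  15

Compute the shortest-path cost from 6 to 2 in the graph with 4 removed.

Candidate routes:
6-1-2: 14 + 10 = 24
6-3-1-2: 9 + 3 + 10 = 22
Best route has total 22.

22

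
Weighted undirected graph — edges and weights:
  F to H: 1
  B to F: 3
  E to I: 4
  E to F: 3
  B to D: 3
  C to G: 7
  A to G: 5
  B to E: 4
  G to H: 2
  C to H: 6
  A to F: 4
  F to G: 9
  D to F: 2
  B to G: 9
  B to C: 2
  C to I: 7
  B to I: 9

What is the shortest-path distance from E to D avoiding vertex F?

Candidate routes:
E-I-C-H-G-B-D: 4 + 7 + 6 + 2 + 9 + 3 = 31
E-I-B-D: 4 + 9 + 3 = 16
E-I-C-B-D: 4 + 7 + 2 + 3 = 16
E-I-C-G-B-D: 4 + 7 + 7 + 9 + 3 = 30
E-B-D: 4 + 3 = 7
Best route has total 7.

7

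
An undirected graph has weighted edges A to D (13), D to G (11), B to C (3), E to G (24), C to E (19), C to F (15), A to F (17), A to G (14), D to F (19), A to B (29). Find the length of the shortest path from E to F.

A few of the E→F routes:
E → C → F: 19 + 15 = 34
E → G → A → F: 24 + 14 + 17 = 55
E → G → D → F: 24 + 11 + 19 = 54
Shortest: 34.

34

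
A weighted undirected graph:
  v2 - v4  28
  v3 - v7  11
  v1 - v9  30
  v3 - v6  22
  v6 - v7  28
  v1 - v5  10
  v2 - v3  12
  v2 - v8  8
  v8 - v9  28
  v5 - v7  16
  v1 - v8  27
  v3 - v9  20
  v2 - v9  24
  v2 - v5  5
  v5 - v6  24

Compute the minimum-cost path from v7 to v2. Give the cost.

21

A few of the v7→v2 routes:
v7-v3-v9-v2: 11 + 20 + 24 = 55
v7-v6-v5-v2: 28 + 24 + 5 = 57
v7-v5-v2: 16 + 5 = 21
v7-v3-v2: 11 + 12 = 23
Shortest: 21.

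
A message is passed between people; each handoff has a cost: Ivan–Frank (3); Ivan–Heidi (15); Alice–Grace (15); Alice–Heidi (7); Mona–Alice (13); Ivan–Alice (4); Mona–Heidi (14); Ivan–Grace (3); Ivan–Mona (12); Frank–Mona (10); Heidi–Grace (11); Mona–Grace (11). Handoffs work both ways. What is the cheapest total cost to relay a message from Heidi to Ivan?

11

A few of the Heidi→Ivan routes:
Heidi-Grace-Ivan: 11 + 3 = 14
Heidi-Alice-Ivan: 7 + 4 = 11
Heidi-Ivan: 15
Best route has total 11.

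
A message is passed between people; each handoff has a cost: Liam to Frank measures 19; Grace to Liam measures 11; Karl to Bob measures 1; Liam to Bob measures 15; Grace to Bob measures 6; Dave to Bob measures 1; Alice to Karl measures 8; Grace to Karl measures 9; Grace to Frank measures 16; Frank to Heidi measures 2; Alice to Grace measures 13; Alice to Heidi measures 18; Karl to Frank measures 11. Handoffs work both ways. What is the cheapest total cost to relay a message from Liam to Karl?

16

Some routes from Liam to Karl:
Liam-Grace-Karl: 11 + 9 = 20
Liam-Grace-Bob-Karl: 11 + 6 + 1 = 18
Liam-Bob-Grace-Karl: 15 + 6 + 9 = 30
Liam-Bob-Karl: 15 + 1 = 16
The minimum is 16.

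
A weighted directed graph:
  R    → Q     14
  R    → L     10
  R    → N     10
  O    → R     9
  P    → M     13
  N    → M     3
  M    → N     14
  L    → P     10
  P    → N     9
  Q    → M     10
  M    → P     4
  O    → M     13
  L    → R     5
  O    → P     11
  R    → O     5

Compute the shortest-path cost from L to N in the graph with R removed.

Routes from L to N avoiding R:
L→P→M→N: 10 + 13 + 14 = 37
L→P→N: 10 + 9 = 19
The minimum is 19.

19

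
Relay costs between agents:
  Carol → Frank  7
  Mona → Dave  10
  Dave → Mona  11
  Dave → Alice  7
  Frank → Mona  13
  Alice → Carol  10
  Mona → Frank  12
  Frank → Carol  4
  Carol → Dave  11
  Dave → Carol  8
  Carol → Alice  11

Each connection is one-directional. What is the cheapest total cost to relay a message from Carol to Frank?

7

Paths from Carol to Frank:
Carol→Frank: 7
Carol→Dave→Mona→Frank: 11 + 11 + 12 = 34
Shortest: 7.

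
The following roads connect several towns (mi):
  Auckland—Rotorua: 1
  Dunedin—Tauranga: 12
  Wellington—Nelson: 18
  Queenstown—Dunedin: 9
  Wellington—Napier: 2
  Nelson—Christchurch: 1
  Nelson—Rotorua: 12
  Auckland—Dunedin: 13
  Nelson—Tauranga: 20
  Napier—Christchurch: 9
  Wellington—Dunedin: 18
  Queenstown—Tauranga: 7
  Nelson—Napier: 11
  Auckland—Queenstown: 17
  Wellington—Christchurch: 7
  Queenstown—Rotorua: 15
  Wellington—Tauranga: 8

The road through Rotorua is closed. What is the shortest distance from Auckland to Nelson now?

39

Checking several routes:
Auckland→Queenstown→Tauranga→Wellington→Christchurch→Nelson: 17 + 7 + 8 + 7 + 1 = 40
Auckland→Queenstown→Tauranga→Nelson: 17 + 7 + 20 = 44
Auckland→Dunedin→Wellington→Napier→Christchurch→Nelson: 13 + 18 + 2 + 9 + 1 = 43
Auckland→Dunedin→Tauranga→Wellington→Christchurch→Nelson: 13 + 12 + 8 + 7 + 1 = 41
Auckland→Dunedin→Wellington→Christchurch→Nelson: 13 + 18 + 7 + 1 = 39
Auckland→Queenstown→Tauranga→Wellington→Napier→Christchurch→Nelson: 17 + 7 + 8 + 2 + 9 + 1 = 44
Shortest: 39 mi.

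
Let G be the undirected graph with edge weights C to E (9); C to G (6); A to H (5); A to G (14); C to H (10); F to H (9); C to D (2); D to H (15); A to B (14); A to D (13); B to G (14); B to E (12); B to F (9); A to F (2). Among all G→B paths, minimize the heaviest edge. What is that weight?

10

Comparing a few candidate routes:
G→C→H→A→F→B: max(6, 10, 5, 2, 9) = 10
G→B: max(14) = 14
G→C→D→A→F→B: max(6, 2, 13, 2, 9) = 13
G→C→E→B: max(6, 9, 12) = 12
G→C→D→A→H→F→B: max(6, 2, 13, 5, 9, 9) = 13
G→C→H→F→B: max(6, 10, 9, 9) = 10
Smallest bottleneck: 10.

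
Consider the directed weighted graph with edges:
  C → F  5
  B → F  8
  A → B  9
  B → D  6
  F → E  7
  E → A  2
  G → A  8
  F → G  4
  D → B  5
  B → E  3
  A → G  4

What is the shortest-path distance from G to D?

23

Candidate routes:
G-A-B-D: 8 + 9 + 6 = 23
The minimum is 23.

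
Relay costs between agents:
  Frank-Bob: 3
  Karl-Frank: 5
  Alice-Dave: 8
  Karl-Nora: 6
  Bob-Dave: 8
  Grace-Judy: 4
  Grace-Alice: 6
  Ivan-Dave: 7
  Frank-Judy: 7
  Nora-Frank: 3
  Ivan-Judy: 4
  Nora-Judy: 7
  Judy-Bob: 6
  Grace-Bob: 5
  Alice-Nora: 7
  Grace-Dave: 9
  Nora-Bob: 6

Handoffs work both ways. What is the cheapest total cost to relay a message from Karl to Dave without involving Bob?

21

Some routes from Karl to Dave avoiding Bob:
Karl -> Frank -> Judy -> Ivan -> Dave: 5 + 7 + 4 + 7 = 23
Karl -> Nora -> Judy -> Ivan -> Dave: 6 + 7 + 4 + 7 = 24
Karl -> Frank -> Nora -> Alice -> Dave: 5 + 3 + 7 + 8 = 23
Karl -> Nora -> Alice -> Dave: 6 + 7 + 8 = 21
Karl -> Frank -> Judy -> Grace -> Dave: 5 + 7 + 4 + 9 = 25
The minimum is 21.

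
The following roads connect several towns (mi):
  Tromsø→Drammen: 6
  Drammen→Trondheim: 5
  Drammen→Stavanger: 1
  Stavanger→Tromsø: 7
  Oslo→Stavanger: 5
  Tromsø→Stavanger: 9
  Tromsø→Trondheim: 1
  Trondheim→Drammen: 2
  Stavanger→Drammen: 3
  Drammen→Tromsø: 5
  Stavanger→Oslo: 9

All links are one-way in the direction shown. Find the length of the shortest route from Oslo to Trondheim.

13

Some routes from Oslo to Trondheim:
Oslo - Stavanger - Tromsø - Trondheim: 5 + 7 + 1 = 13
Oslo - Stavanger - Drammen - Trondheim: 5 + 3 + 5 = 13
Oslo - Stavanger - Drammen - Tromsø - Trondheim: 5 + 3 + 5 + 1 = 14
Shortest: 13 mi.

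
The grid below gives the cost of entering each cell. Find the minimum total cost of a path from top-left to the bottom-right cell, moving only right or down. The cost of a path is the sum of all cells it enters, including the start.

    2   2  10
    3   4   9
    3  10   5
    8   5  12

33

Best path: [0,0] [1,0] [2,0] [3,0] [3,1] [3,2]
Cost: 2 + 3 + 3 + 8 + 5 + 12 = 33
For comparison, the top-then-right route costs 40.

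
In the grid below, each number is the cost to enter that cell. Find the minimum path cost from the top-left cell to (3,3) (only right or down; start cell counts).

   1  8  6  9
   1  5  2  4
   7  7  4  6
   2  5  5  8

26

Take (0,0) -> (1,0) -> (1,1) -> (1,2) -> (2,2) -> (3,2) -> (3,3) for a total of 1 + 1 + 5 + 2 + 4 + 5 + 8 = 26.
For comparison, the top-then-right route costs 42.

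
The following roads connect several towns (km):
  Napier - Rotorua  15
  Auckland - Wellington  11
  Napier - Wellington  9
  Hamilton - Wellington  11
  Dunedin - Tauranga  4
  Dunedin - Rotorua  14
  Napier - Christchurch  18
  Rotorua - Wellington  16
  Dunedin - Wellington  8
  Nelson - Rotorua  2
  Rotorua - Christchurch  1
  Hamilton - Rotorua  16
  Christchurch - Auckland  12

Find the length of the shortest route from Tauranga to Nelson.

20

Some routes from Tauranga to Nelson:
Tauranga-Dunedin-Wellington-Hamilton-Rotorua-Nelson: 4 + 8 + 11 + 16 + 2 = 41
Tauranga-Dunedin-Wellington-Napier-Christchurch-Rotorua-Nelson: 4 + 8 + 9 + 18 + 1 + 2 = 42
Tauranga-Dunedin-Rotorua-Nelson: 4 + 14 + 2 = 20
Tauranga-Dunedin-Wellington-Auckland-Christchurch-Rotorua-Nelson: 4 + 8 + 11 + 12 + 1 + 2 = 38
Tauranga-Dunedin-Wellington-Napier-Rotorua-Nelson: 4 + 8 + 9 + 15 + 2 = 38
Tauranga-Dunedin-Wellington-Rotorua-Nelson: 4 + 8 + 16 + 2 = 30
Best route has total 20 km.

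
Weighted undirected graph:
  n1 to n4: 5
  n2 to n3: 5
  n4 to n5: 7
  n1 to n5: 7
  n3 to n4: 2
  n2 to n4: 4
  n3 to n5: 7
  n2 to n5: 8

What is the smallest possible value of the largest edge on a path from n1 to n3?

5

A few of the n1→n3 routes:
n1→n5→n3: max(7, 7) = 7
n1→n4→n2→n3: max(5, 4, 5) = 5
n1→n4→n5→n3: max(5, 7, 7) = 7
n1→n4→n3: max(5, 2) = 5
The minimum achievable maximum is 5.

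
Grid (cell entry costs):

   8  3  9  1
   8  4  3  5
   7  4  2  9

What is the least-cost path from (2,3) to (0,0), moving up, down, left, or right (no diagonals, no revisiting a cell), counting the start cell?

29

Take r2c3 → r2c2 → r1c2 → r1c1 → r0c1 → r0c0 for a total of 9 + 2 + 3 + 4 + 3 + 8 = 29.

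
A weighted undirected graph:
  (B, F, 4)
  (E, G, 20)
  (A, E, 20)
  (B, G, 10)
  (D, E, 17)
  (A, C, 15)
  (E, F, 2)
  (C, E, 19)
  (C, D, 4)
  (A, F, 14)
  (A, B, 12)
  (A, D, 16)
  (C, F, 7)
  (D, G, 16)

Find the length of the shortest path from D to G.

Comparing a few candidate routes:
D→G: 16
D→C→F→E→G: 4 + 7 + 2 + 20 = 33
D→E→F→B→G: 17 + 2 + 4 + 10 = 33
D→C→F→B→G: 4 + 7 + 4 + 10 = 25
D→E→G: 17 + 20 = 37
The minimum is 16.

16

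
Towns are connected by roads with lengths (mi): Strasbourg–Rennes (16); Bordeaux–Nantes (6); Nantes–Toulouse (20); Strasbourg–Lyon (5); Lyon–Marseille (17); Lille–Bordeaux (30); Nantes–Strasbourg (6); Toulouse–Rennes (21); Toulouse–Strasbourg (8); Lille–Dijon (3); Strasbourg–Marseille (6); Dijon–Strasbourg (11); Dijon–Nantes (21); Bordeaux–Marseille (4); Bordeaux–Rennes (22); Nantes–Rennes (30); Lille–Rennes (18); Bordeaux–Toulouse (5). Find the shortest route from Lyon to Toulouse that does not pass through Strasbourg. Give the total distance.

26

Comparing a few candidate routes:
Lyon→Marseille→Bordeaux→Rennes→Toulouse: 17 + 4 + 22 + 21 = 64
Lyon→Marseille→Bordeaux→Nantes→Toulouse: 17 + 4 + 6 + 20 = 47
Lyon→Marseille→Bordeaux→Nantes→Rennes→Toulouse: 17 + 4 + 6 + 30 + 21 = 78
Lyon→Marseille→Bordeaux→Toulouse: 17 + 4 + 5 = 26
Lyon→Marseille→Bordeaux→Nantes→Dijon→Lille→Rennes→Toulouse: 17 + 4 + 6 + 21 + 3 + 18 + 21 = 90
Shortest: 26 mi.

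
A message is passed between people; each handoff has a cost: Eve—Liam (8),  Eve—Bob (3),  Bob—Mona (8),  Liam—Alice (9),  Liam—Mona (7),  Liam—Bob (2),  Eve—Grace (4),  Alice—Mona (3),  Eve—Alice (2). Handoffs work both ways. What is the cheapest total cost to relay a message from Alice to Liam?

7

A few of the Alice→Liam routes:
Alice→Liam: 9
Alice→Eve→Liam: 2 + 8 = 10
Alice→Eve→Bob→Liam: 2 + 3 + 2 = 7
Alice→Mona→Liam: 3 + 7 = 10
Alice→Eve→Bob→Mona→Liam: 2 + 3 + 8 + 7 = 20
Alice→Mona→Bob→Liam: 3 + 8 + 2 = 13
Best route has total 7.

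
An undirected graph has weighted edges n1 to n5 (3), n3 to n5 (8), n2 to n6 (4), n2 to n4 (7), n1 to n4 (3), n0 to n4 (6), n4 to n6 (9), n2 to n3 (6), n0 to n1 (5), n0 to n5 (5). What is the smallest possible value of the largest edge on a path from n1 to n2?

7

Comparing a few candidate routes:
n1→n0→n4→n2: max(5, 6, 7) = 7
n1→n5→n0→n4→n2: max(3, 5, 6, 7) = 7
n1→n5→n3→n2: max(3, 8, 6) = 8
n1→n0→n5→n3→n2: max(5, 5, 8, 6) = 8
n1→n4→n2: max(3, 7) = 7
The minimum achievable maximum is 7.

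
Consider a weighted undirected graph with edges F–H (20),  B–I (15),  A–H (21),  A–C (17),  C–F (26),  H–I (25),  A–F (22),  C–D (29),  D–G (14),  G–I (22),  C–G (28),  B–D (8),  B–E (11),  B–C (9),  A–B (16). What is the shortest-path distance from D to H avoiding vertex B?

Some routes from D to H avoiding B:
D -> C -> F -> H: 29 + 26 + 20 = 75
D -> G -> I -> H: 14 + 22 + 25 = 61
D -> G -> C -> A -> H: 14 + 28 + 17 + 21 = 80
D -> C -> A -> H: 29 + 17 + 21 = 67
Shortest: 61.

61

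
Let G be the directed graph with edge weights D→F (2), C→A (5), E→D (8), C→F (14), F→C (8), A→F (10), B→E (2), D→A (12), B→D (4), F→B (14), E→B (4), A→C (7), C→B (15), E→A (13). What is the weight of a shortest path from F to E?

Candidate routes:
F → C → B → E: 8 + 15 + 2 = 25
F → B → E: 14 + 2 = 16
Best route has total 16.

16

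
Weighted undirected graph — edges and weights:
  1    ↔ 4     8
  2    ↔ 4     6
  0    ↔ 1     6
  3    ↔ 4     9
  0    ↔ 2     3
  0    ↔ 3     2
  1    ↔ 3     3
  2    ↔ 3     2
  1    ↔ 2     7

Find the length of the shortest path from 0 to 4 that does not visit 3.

Paths from 0 to 4 avoiding 3:
0 - 2 - 4: 3 + 6 = 9
0 - 1 - 2 - 4: 6 + 7 + 6 = 19
0 - 1 - 4: 6 + 8 = 14
0 - 2 - 1 - 4: 3 + 7 + 8 = 18
The minimum is 9.

9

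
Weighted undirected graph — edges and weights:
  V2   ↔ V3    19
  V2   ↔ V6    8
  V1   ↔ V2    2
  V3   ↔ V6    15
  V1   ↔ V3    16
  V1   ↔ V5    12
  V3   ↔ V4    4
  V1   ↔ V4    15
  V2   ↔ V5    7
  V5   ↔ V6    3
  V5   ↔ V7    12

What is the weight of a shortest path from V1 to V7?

Some routes from V1 to V7:
V1-V2-V3-V6-V5-V7: 2 + 19 + 15 + 3 + 12 = 51
V1-V3-V6-V5-V7: 16 + 15 + 3 + 12 = 46
V1-V2-V6-V5-V7: 2 + 8 + 3 + 12 = 25
V1-V2-V5-V7: 2 + 7 + 12 = 21
V1-V5-V7: 12 + 12 = 24
V1-V4-V3-V6-V5-V7: 15 + 4 + 15 + 3 + 12 = 49
The minimum is 21.

21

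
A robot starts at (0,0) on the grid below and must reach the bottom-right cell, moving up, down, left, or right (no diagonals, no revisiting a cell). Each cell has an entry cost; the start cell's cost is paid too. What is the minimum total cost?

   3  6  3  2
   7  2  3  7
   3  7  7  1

Take (0,0) → (0,1) → (0,2) → (0,3) → (1,3) → (2,3) for a total of 3 + 6 + 3 + 2 + 7 + 1 = 22.

22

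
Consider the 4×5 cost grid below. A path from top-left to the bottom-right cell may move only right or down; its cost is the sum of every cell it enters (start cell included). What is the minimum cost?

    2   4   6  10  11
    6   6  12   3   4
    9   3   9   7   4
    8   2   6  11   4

Take [0,0] [0,1] [0,2] [0,3] [1,3] [1,4] [2,4] [3,4] for a total of 2 + 4 + 6 + 10 + 3 + 4 + 4 + 4 = 37.

37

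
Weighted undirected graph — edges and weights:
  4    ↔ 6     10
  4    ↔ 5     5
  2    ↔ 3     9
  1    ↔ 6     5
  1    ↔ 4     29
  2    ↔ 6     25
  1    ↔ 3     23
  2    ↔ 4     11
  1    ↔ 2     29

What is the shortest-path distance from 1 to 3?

Comparing a few candidate routes:
1→6→2→3: 5 + 25 + 9 = 39
1→6→4→2→3: 5 + 10 + 11 + 9 = 35
1→2→3: 29 + 9 = 38
1→3: 23
Shortest: 23.

23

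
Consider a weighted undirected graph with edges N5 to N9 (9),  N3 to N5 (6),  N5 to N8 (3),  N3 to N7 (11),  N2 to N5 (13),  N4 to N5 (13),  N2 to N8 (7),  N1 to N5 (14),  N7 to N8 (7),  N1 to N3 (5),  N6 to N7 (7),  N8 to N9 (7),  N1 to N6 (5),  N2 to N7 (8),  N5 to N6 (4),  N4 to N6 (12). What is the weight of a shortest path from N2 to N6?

14

Checking several routes:
N2→N8→N7→N6: 7 + 7 + 7 = 21
N2→N8→N5→N6: 7 + 3 + 4 = 14
N2→N7→N6: 8 + 7 = 15
N2→N5→N6: 13 + 4 = 17
The minimum is 14.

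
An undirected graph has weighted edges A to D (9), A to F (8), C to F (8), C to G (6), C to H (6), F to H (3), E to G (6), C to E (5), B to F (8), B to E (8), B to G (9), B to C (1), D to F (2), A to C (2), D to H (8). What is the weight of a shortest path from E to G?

Some routes from E to G:
E - C - G: 5 + 6 = 11
E - B - C - G: 8 + 1 + 6 = 15
E - C - B - G: 5 + 1 + 9 = 15
E - G: 6
The minimum is 6.

6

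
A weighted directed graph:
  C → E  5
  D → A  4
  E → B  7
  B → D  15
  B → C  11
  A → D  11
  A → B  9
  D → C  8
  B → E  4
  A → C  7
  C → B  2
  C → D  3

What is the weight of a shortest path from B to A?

18

Candidate routes:
B→D→A: 15 + 4 = 19
B→C→D→A: 11 + 3 + 4 = 18
Best route has total 18.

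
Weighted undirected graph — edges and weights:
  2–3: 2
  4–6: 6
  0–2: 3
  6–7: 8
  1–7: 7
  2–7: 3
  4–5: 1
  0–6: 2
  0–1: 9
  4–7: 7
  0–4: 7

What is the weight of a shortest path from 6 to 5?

7

A few of the 6→5 routes:
6 → 4 → 5: 6 + 1 = 7
6 → 0 → 4 → 5: 2 + 7 + 1 = 10
6 → 0 → 2 → 7 → 4 → 5: 2 + 3 + 3 + 7 + 1 = 16
The minimum is 7.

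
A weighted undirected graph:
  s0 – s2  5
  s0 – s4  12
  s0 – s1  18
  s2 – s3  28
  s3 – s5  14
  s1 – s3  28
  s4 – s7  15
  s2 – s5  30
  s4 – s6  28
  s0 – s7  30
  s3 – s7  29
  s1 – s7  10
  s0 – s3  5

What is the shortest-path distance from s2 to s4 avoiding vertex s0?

Checking several routes:
s2→s3→s1→s7→s4: 28 + 28 + 10 + 15 = 81
s2→s5→s3→s7→s4: 30 + 14 + 29 + 15 = 88
s2→s3→s7→s4: 28 + 29 + 15 = 72
Best route has total 72.

72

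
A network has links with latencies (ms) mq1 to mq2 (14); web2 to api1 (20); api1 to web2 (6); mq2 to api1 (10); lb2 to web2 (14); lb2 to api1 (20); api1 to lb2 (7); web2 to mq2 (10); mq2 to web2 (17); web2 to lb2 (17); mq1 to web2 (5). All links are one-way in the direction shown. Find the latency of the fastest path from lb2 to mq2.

24

Candidate routes:
lb2→api1→web2→mq2: 20 + 6 + 10 = 36
lb2→web2→mq2: 14 + 10 = 24
Shortest: 24 ms.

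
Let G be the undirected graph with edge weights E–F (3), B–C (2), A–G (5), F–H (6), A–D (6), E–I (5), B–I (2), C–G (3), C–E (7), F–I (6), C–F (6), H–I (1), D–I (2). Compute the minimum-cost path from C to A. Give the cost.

Comparing a few candidate routes:
C→F→I→D→A: 6 + 6 + 2 + 6 = 20
C→G→A: 3 + 5 = 8
C→F→H→I→D→A: 6 + 6 + 1 + 2 + 6 = 21
C→E→I→D→A: 7 + 5 + 2 + 6 = 20
C→B→I→D→A: 2 + 2 + 2 + 6 = 12
Shortest: 8.

8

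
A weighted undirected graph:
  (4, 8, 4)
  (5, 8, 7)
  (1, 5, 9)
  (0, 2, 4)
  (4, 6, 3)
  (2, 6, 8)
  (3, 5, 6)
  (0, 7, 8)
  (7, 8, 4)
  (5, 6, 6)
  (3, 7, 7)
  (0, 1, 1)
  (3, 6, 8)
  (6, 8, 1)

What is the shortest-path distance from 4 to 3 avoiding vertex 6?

15

Routes from 4 to 3 avoiding 6:
4-8-7-0-1-5-3: 4 + 4 + 8 + 1 + 9 + 6 = 32
4-8-5-1-0-7-3: 4 + 7 + 9 + 1 + 8 + 7 = 36
4-8-5-3: 4 + 7 + 6 = 17
4-8-7-3: 4 + 4 + 7 = 15
The minimum is 15.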